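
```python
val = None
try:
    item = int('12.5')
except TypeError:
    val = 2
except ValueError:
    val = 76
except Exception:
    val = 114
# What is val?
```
76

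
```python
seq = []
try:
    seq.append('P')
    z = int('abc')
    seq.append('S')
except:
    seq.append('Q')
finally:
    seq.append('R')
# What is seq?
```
['P', 'Q', 'R']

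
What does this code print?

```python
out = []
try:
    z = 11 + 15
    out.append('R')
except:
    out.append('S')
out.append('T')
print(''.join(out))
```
RT

No exception, try block completes normally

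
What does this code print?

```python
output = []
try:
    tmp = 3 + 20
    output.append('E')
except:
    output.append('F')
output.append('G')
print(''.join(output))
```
EG

No exception, try block completes normally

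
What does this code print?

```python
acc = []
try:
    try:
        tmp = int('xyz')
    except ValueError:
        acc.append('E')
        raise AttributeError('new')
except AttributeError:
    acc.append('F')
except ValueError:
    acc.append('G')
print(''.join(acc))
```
EF

New AttributeError raised, caught by outer AttributeError handler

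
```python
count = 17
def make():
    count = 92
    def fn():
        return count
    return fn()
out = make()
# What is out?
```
92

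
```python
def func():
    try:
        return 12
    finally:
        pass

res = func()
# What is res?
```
12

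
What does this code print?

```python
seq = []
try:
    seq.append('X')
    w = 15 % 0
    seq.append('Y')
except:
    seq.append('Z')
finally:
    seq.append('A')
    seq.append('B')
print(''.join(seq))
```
XZAB

Code before exception runs, then except, then all of finally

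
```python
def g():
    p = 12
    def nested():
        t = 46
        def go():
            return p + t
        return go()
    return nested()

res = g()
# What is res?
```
58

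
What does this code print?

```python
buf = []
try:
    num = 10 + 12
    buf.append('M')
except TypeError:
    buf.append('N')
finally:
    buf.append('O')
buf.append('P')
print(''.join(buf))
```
MOP

finally runs after normal execution too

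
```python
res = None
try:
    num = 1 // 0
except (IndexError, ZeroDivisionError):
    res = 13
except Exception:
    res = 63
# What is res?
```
13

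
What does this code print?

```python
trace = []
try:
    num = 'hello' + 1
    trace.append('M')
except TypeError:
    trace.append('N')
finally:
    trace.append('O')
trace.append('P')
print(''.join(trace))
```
NOP

finally always runs, even after exception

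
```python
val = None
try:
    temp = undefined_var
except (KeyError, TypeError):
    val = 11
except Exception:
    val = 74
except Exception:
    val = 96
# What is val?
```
74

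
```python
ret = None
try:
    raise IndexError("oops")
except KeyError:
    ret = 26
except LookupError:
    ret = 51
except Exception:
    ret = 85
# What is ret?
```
51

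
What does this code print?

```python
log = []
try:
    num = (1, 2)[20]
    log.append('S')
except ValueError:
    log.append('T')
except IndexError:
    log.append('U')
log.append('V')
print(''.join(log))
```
UV

IndexError is caught by its specific handler, not ValueError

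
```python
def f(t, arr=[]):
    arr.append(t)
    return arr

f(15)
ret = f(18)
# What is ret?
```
[15, 18]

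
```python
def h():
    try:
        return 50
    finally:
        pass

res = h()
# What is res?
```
50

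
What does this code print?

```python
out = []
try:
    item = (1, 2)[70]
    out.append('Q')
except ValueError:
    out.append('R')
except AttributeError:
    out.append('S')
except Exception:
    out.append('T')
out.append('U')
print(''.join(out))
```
TU

IndexError not specifically caught, falls to Exception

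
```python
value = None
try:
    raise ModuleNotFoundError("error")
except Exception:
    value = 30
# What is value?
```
30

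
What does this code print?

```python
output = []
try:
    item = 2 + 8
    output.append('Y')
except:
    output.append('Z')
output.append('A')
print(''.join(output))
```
YA

No exception, try block completes normally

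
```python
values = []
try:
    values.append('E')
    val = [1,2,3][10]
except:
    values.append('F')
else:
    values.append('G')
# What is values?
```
['E', 'F']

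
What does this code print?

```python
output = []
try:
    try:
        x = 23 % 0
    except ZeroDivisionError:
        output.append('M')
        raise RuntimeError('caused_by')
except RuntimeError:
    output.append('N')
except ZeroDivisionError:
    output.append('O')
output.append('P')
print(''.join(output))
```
MNP

RuntimeError raised and caught, original ZeroDivisionError not re-raised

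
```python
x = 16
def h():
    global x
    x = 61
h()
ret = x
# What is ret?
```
61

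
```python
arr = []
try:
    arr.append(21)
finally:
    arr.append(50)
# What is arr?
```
[21, 50]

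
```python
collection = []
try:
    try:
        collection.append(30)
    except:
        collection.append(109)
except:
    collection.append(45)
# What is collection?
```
[30]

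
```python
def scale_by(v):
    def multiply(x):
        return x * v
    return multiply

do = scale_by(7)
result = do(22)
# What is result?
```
154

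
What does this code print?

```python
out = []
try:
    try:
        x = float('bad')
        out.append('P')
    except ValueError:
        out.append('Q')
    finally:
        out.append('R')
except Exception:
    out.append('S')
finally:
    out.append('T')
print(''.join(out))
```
QRT

Both finally blocks run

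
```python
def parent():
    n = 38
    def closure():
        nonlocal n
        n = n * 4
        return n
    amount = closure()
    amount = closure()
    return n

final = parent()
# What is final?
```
608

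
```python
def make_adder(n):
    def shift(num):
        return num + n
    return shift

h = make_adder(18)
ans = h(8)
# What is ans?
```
26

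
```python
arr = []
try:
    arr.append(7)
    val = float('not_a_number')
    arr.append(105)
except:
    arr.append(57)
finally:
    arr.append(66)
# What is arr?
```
[7, 57, 66]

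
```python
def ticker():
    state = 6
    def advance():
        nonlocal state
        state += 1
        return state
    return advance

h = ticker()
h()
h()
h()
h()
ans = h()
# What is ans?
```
11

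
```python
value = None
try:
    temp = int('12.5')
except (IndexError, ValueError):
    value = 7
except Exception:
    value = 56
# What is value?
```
7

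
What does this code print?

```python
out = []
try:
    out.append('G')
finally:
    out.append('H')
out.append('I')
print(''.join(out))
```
GHI

try/finally without except, no exception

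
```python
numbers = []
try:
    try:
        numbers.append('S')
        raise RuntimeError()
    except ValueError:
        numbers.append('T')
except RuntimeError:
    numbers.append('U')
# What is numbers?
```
['S', 'U']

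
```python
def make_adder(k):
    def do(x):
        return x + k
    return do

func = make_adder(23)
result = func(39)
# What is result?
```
62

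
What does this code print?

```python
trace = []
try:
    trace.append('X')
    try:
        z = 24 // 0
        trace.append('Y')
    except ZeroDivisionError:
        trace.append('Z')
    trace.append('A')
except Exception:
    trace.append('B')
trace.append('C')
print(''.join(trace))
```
XZAC

Inner exception caught by inner handler, outer continues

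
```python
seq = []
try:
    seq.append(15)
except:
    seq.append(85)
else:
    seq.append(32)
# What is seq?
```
[15, 32]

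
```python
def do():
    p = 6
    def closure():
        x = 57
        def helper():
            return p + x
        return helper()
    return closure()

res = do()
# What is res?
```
63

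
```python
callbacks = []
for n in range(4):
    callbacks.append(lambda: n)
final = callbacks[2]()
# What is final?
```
3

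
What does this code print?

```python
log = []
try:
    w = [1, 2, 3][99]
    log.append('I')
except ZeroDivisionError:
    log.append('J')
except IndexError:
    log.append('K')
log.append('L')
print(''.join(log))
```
KL

IndexError is caught by its specific handler, not ZeroDivisionError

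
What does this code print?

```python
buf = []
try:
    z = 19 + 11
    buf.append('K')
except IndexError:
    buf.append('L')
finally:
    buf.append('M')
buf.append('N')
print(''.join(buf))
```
KMN

finally runs after normal execution too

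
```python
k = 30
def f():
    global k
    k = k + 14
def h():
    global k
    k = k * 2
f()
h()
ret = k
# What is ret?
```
88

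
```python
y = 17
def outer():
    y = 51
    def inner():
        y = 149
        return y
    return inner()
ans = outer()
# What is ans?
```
149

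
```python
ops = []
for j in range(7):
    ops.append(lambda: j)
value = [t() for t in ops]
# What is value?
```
[6, 6, 6, 6, 6, 6, 6]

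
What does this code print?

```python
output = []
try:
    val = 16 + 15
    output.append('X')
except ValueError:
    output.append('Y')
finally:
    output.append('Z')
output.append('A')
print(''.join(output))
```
XZA

finally runs after normal execution too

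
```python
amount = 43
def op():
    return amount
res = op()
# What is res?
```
43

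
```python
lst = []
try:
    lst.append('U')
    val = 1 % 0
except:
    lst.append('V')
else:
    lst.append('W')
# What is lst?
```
['U', 'V']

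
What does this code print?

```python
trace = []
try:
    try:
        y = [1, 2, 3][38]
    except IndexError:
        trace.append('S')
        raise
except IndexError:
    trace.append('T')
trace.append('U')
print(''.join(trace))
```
STU

raise without argument re-raises current exception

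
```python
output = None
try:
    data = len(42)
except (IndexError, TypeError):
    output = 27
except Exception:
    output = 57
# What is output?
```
27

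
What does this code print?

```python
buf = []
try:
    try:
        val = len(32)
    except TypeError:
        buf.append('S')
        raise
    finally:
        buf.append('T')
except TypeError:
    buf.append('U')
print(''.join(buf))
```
STU

finally runs before re-raised exception propagates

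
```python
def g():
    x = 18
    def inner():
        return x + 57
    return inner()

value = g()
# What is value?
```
75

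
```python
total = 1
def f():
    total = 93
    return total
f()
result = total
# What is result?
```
1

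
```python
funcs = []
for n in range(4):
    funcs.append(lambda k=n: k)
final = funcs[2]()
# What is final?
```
2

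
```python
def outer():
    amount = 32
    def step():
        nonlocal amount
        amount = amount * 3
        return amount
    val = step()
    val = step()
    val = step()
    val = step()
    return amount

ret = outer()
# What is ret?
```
2592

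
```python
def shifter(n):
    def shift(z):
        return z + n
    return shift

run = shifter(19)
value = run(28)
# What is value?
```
47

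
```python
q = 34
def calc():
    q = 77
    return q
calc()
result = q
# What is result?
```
34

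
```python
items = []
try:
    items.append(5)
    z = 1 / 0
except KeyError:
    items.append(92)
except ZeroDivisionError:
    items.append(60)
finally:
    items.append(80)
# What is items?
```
[5, 60, 80]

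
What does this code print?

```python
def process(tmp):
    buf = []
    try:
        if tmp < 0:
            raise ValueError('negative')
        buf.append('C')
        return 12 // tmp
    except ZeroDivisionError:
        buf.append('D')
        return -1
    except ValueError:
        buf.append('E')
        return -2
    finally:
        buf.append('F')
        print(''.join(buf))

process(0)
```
CDF

tmp=0 causes ZeroDivisionError, caught, finally prints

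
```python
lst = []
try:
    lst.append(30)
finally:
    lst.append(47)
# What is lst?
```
[30, 47]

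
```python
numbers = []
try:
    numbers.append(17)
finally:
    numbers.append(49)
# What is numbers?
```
[17, 49]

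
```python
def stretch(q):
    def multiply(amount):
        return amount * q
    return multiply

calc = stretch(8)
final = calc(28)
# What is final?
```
224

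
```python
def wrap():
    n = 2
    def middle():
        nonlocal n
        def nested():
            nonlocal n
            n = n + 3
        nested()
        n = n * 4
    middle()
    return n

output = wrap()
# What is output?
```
20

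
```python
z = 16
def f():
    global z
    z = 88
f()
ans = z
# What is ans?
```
88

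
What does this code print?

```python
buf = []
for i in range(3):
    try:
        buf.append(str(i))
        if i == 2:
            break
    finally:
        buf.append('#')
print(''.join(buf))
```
0#1#2#

finally runs even when breaking out of loop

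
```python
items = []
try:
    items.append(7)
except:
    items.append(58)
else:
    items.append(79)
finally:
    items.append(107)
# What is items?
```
[7, 79, 107]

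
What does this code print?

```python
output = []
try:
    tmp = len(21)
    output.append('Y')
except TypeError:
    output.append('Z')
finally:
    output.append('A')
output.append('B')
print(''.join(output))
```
ZAB

finally always runs, even after exception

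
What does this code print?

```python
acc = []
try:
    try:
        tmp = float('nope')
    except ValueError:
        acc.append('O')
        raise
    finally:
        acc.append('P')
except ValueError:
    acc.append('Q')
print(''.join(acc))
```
OPQ

finally runs before re-raised exception propagates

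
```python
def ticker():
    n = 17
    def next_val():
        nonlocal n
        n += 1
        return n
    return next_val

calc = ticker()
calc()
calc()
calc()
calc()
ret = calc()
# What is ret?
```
22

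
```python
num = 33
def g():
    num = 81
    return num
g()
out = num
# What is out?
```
33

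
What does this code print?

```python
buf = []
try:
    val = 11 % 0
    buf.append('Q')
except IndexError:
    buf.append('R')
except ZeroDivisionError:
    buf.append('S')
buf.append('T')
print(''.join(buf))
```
ST

ZeroDivisionError is caught by its specific handler, not IndexError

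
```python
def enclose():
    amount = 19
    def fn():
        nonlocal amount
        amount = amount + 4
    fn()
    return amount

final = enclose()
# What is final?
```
23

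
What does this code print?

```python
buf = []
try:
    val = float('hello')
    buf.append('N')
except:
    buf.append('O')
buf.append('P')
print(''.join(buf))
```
OP

Exception raised in try, caught by bare except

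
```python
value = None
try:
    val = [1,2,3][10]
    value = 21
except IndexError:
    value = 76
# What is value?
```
76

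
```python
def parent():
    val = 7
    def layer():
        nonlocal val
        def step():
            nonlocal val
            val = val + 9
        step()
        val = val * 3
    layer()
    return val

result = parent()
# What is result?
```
48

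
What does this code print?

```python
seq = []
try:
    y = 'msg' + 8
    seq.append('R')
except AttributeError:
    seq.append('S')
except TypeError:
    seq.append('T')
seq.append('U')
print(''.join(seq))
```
TU

TypeError is caught by its specific handler, not AttributeError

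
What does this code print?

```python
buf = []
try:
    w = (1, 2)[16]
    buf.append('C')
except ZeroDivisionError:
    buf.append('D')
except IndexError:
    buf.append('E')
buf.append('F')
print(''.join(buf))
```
EF

IndexError is caught by its specific handler, not ZeroDivisionError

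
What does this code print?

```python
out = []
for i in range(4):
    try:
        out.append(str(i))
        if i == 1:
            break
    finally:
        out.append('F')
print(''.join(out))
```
0F1F

finally runs even when breaking out of loop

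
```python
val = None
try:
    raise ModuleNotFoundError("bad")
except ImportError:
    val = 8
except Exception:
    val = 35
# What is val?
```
8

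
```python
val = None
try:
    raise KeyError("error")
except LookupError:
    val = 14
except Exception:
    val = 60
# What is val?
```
14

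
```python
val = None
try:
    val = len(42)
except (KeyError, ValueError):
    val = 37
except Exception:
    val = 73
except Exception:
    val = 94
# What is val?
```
73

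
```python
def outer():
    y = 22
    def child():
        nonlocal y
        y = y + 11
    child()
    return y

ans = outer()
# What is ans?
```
33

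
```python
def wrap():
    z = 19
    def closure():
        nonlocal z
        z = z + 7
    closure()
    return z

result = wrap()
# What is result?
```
26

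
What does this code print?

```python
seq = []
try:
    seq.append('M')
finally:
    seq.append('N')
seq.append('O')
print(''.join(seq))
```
MNO

try/finally without except, no exception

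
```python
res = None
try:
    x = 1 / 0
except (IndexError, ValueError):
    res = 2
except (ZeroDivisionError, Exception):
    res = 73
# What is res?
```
73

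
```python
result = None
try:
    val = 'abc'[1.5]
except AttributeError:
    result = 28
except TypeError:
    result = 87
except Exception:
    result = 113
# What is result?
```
87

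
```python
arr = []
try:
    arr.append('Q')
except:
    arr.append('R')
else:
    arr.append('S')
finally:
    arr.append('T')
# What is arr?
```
['Q', 'S', 'T']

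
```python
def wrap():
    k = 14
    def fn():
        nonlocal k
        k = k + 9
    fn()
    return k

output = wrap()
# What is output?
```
23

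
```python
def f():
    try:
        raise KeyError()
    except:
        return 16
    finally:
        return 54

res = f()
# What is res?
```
54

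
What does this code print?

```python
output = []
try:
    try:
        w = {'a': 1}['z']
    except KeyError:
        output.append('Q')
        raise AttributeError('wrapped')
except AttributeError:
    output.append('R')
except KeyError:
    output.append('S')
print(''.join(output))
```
QR

New AttributeError raised, caught by outer AttributeError handler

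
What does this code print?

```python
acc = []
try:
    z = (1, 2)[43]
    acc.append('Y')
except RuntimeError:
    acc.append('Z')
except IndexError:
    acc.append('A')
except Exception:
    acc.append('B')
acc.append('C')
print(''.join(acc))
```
AC

IndexError matches before generic Exception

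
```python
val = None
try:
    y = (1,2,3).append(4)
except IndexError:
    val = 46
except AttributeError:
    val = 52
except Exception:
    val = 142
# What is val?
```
52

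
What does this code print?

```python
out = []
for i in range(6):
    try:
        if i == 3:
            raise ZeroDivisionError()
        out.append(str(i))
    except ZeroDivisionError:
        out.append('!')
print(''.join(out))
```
012!45

Exception on i=3 caught, loop continues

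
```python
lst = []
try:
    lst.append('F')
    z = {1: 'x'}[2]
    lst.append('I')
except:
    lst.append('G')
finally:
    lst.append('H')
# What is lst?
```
['F', 'G', 'H']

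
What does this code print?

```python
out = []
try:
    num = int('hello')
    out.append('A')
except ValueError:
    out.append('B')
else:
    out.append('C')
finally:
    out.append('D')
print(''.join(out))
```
BD

Exception: except runs, else skipped, finally runs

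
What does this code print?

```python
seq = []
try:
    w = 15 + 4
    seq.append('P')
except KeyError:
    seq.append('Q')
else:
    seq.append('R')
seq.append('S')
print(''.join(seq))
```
PRS

else block runs when no exception occurs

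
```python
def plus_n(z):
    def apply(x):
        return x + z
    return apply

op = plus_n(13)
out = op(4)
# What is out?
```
17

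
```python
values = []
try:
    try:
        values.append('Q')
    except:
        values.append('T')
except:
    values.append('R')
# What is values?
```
['Q']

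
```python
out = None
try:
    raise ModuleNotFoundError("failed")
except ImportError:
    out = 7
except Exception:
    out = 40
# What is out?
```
7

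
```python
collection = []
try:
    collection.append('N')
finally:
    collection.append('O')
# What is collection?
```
['N', 'O']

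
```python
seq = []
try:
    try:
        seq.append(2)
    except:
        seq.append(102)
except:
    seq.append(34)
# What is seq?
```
[2]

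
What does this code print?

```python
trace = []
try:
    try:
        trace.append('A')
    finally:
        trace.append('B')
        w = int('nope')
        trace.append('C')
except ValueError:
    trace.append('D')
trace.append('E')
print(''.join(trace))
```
ABDE

Exception in inner finally caught by outer except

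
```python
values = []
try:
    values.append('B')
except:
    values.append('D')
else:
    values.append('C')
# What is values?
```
['B', 'C']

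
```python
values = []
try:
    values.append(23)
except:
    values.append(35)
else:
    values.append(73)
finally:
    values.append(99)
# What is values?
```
[23, 73, 99]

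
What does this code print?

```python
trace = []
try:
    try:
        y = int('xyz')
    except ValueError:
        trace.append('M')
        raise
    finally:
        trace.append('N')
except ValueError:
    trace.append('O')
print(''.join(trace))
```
MNO

finally runs before re-raised exception propagates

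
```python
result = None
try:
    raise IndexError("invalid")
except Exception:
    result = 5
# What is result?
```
5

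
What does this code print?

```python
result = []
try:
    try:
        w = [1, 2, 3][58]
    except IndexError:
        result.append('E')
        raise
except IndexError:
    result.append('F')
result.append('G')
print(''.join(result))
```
EFG

raise without argument re-raises current exception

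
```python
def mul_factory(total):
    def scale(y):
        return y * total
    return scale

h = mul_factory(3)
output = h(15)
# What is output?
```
45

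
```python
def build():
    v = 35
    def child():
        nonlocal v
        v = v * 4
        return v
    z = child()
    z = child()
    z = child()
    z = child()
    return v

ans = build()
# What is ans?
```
8960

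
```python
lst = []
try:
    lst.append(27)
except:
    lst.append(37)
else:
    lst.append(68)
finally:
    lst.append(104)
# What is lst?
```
[27, 68, 104]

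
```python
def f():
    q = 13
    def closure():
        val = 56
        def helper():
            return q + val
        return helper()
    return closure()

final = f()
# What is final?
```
69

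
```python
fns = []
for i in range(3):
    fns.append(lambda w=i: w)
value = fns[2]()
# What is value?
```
2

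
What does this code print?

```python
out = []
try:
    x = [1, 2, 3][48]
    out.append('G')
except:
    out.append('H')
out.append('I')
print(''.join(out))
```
HI

Exception raised in try, caught by bare except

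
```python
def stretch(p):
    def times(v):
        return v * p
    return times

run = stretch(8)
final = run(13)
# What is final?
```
104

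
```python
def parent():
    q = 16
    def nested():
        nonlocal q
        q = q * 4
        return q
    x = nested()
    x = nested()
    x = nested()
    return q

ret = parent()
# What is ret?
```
1024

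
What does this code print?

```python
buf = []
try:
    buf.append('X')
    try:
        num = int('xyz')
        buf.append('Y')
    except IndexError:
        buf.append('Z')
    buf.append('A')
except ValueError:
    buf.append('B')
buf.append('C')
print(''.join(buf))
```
XBC

Inner handler doesn't match, propagates to outer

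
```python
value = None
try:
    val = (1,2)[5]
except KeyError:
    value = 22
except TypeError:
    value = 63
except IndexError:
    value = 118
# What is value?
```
118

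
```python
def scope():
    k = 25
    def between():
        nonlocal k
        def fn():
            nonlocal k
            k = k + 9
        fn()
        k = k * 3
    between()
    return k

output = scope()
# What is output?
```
102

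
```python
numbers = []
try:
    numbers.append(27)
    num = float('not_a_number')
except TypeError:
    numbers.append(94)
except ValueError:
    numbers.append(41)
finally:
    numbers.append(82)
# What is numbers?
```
[27, 41, 82]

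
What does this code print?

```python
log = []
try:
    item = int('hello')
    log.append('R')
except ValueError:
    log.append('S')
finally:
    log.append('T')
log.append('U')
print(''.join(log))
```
STU

finally always runs, even after exception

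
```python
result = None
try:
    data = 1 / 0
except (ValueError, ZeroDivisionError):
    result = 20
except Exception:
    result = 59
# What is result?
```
20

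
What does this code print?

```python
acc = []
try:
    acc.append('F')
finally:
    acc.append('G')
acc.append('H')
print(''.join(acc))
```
FGH

try/finally without except, no exception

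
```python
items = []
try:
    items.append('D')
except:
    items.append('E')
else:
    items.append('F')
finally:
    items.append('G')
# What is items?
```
['D', 'F', 'G']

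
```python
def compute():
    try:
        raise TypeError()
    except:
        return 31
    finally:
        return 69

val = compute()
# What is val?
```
69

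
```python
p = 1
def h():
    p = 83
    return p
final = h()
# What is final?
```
83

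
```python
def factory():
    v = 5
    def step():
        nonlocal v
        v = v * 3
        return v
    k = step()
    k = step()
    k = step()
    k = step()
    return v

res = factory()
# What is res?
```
405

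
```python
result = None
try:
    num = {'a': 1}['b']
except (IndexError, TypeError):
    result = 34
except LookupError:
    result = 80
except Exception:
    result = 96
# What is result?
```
80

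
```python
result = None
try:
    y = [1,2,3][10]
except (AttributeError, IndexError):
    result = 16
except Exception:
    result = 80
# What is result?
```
16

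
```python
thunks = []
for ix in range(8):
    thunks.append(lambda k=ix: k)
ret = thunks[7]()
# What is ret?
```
7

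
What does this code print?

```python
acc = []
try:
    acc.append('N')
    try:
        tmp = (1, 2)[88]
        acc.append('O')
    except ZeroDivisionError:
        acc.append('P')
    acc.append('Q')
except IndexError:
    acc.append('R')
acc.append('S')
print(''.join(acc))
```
NRS

Inner handler doesn't match, propagates to outer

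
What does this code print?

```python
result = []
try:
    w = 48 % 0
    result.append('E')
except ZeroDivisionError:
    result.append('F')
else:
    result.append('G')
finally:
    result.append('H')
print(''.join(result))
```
FH

Exception: except runs, else skipped, finally runs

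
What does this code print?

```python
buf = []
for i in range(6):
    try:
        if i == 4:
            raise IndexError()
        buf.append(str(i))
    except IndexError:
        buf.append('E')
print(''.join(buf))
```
0123E5

Exception on i=4 caught, loop continues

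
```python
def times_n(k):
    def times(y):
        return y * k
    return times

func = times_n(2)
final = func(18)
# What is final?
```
36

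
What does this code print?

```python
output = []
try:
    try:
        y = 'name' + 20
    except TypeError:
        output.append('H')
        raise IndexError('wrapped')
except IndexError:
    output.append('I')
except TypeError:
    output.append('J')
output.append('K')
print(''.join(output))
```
HIK

IndexError raised and caught, original TypeError not re-raised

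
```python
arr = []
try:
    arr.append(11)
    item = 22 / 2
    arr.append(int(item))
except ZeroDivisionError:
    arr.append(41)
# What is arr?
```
[11, 11]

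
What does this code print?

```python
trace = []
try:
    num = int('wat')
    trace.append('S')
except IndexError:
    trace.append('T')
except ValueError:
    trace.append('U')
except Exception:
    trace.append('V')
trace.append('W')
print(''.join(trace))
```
UW

ValueError matches before generic Exception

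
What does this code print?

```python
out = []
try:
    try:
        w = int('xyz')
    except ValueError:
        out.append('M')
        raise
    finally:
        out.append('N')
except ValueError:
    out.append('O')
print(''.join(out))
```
MNO

finally runs before re-raised exception propagates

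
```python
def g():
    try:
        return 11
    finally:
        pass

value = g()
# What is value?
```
11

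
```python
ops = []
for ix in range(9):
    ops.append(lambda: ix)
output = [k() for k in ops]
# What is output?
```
[8, 8, 8, 8, 8, 8, 8, 8, 8]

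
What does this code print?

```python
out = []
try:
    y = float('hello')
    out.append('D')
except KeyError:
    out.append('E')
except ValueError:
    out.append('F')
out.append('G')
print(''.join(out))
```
FG

ValueError is caught by its specific handler, not KeyError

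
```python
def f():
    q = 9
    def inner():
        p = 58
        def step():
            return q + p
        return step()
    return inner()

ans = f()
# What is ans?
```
67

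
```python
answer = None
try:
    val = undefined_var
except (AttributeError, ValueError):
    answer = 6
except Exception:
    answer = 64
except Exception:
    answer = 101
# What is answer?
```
64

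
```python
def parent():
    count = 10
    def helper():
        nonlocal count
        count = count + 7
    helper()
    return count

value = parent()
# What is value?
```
17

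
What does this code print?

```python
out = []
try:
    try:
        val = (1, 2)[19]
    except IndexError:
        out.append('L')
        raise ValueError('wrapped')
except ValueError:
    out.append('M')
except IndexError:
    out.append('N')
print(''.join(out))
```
LM

New ValueError raised, caught by outer ValueError handler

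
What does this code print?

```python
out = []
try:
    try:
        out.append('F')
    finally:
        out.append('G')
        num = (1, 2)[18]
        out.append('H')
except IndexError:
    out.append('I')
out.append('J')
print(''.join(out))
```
FGIJ

Exception in inner finally caught by outer except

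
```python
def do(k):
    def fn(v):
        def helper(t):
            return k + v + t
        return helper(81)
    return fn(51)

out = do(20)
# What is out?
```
152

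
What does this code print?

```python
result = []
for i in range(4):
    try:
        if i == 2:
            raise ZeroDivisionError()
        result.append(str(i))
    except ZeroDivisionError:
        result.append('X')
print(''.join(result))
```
01X3

Exception on i=2 caught, loop continues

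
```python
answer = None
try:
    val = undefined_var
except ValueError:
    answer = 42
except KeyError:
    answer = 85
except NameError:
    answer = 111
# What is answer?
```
111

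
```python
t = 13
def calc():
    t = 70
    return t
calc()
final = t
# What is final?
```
13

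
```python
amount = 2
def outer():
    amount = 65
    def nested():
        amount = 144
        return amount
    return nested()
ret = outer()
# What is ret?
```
144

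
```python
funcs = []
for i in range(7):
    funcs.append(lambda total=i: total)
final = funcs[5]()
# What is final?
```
5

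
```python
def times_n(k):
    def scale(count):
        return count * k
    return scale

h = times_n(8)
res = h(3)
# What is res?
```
24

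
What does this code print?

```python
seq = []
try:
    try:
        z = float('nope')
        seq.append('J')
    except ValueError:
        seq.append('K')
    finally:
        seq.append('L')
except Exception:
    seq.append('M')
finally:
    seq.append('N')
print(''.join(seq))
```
KLN

Both finally blocks run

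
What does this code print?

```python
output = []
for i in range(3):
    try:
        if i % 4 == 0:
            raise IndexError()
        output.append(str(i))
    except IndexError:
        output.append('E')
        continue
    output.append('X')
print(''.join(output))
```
E1X2X

continue in except skips rest of loop body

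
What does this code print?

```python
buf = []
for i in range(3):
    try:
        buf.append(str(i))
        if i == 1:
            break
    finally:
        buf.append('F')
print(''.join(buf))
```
0F1F

finally runs even when breaking out of loop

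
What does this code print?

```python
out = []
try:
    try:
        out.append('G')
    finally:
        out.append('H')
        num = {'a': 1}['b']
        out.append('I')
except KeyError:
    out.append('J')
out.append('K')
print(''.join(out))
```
GHJK

Exception in inner finally caught by outer except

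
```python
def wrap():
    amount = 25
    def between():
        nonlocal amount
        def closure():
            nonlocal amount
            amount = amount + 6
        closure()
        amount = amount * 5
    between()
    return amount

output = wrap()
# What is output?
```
155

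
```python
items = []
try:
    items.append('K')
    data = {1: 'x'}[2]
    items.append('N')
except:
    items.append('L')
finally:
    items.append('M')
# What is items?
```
['K', 'L', 'M']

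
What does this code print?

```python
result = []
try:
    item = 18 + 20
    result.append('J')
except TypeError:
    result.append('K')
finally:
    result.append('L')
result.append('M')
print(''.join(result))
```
JLM

finally runs after normal execution too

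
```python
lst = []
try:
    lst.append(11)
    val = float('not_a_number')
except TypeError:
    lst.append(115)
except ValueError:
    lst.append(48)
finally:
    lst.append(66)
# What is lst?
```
[11, 48, 66]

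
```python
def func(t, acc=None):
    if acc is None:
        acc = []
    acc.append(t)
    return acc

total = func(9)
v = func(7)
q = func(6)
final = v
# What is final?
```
[7]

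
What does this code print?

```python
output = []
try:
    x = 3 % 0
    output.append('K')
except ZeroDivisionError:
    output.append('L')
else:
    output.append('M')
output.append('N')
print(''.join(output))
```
LN

else block skipped when exception is caught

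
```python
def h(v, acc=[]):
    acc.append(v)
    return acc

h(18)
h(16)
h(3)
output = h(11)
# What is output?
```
[18, 16, 3, 11]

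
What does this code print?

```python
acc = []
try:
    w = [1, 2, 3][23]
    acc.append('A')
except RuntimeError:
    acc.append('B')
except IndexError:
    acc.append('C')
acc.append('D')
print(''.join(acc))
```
CD

IndexError is caught by its specific handler, not RuntimeError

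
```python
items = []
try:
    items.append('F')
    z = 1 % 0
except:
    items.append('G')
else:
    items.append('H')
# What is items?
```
['F', 'G']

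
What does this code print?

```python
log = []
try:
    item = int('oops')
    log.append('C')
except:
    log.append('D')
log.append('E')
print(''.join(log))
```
DE

Exception raised in try, caught by bare except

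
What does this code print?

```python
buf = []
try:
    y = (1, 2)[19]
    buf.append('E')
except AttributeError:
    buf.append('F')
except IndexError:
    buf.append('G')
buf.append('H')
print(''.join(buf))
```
GH

IndexError is caught by its specific handler, not AttributeError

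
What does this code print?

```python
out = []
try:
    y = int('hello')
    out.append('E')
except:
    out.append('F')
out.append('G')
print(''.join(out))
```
FG

Exception raised in try, caught by bare except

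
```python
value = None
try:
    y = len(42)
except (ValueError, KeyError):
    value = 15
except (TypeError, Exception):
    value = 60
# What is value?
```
60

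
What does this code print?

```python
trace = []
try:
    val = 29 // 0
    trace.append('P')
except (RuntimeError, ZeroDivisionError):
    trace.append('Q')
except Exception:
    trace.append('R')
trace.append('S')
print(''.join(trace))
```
QS

ZeroDivisionError matches tuple containing it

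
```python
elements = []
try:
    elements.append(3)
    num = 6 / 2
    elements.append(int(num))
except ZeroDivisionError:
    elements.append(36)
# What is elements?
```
[3, 3]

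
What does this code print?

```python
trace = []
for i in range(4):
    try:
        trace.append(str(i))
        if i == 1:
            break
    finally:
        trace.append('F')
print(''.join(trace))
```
0F1F

finally runs even when breaking out of loop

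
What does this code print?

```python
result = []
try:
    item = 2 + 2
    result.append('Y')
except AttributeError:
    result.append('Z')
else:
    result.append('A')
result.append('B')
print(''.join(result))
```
YAB

else block runs when no exception occurs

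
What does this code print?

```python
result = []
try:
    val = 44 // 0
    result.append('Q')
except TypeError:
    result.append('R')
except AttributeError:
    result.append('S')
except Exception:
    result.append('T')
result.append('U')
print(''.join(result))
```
TU

ZeroDivisionError not specifically caught, falls to Exception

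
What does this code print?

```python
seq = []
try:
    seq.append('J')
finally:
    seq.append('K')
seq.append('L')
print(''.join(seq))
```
JKL

try/finally without except, no exception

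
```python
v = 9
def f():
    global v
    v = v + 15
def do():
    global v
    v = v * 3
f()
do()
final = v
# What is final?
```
72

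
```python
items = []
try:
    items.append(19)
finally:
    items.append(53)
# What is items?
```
[19, 53]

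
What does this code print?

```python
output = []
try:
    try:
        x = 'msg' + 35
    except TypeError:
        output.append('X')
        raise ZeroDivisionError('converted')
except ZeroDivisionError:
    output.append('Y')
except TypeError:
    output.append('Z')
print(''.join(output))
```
XY

New ZeroDivisionError raised, caught by outer ZeroDivisionError handler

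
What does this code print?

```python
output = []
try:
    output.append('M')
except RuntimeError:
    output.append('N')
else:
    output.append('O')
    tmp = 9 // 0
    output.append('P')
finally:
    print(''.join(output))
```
MO

Try succeeds, else appends 'O', ZeroDivisionError in else is uncaught, finally prints before exception propagates ('P' never appended)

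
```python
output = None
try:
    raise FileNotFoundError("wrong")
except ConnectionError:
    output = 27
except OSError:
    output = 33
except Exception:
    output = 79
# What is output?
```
33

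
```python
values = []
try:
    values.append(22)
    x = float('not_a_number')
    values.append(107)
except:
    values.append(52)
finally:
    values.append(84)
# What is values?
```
[22, 52, 84]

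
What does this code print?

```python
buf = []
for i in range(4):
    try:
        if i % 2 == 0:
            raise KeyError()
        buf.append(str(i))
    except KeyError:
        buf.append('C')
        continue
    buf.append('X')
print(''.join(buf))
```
C1XC3X

continue in except skips rest of loop body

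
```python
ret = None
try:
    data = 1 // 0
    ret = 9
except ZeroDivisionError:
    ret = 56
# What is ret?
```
56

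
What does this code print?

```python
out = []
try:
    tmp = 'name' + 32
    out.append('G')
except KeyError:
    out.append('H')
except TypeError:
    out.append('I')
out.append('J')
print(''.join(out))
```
IJ

TypeError is caught by its specific handler, not KeyError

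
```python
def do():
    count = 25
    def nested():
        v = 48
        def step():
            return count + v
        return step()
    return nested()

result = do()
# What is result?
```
73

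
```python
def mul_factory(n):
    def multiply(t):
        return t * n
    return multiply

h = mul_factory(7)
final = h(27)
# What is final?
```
189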